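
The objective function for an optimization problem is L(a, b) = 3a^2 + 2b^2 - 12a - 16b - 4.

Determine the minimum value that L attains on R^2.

L(a,b) separates as P(a) + Q(b) − 4, so its minimum is min P + min Q − 4.
P'(a) = 6a - 12 vanishes at a ∈ {2}; Q'(b) = 4b - 16 vanishes at b ∈ {4}.
Local minima of P (where P''>0): P(2)=-12. Local minima of Q: Q(4)=-32.
So the global minimum of L is P(2) + Q(4) − 4 = -12 − 32 − 4 = -48, attained at (2, 4).

-48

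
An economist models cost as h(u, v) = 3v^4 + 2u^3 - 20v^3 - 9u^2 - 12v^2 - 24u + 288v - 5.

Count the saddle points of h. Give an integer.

3

h separates as a function of u plus a function of v, so ∇h=0 decouples.
∂h/∂u = 6(u - 4)(u + 1) = 0 at u ∈ {-1, 4}; ∂h/∂v = 12(v - 4)(v - 3)(v + 2) = 0 at v ∈ {-2, 3, 4}.
The Hessian is diagonal: diag(h_uu, h_vv). Second derivatives: h_uu(-1)=-30, h_uu(4)=30; h_vv(-2)=360, h_vv(3)=-60, h_vv(4)=72.
Saddle points occur where the two diagonal entries have opposite signs: (-1, -2), (-1, 4), (4, 3). Count: 3.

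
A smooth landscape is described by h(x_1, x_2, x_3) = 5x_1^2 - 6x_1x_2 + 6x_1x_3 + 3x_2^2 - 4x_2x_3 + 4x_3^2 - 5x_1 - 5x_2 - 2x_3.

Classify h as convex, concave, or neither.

h is quadratic, so its Hessian is the constant matrix H = [[10, -6, 6], [-6, 6, -4], [6, -4, 8]].
Leading principal minors: 10, 24, 104.
All positive ⇒ H ≻ 0 ⇒ convex.

convex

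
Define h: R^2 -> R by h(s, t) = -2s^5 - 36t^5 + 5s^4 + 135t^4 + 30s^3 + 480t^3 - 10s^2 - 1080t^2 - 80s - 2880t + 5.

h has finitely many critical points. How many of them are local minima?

h separates as a function of s plus a function of t, so ∇h=0 decouples.
∂h/∂s = -10(s - 4)(s - 1)(s + 1)(s + 2) = 0 at s ∈ {-2, -1, 1, 4}; ∂h/∂t = -180(t - 4)(t - 2)(t + 1)(t + 2) = 0 at t ∈ {-2, -1, 2, 4}.
The Hessian is diagonal: diag(h_ss, h_tt). Second derivatives: h_ss(-2)=180, h_ss(-1)=-100, h_ss(1)=180, h_ss(4)=-900; h_tt(-2)=4320, h_tt(-1)=-2700, h_tt(2)=4320, h_tt(4)=-10800.
Local minima occur where both diagonal entries positive: (-2, -2), (-2, 2), (1, -2), (1, 2). Count: 4.

4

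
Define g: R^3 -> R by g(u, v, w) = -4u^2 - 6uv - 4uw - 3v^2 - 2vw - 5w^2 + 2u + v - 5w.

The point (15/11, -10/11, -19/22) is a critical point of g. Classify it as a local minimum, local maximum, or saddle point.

The Hessian is constant: H = [[-8, -6, -4], [-6, -6, -2], [-4, -2, -10]].
Leading principal minors: Δ₁ = -8, Δ₂ = 12, Δ₃ = -88.
The minors alternate sign starting negative (−, +, −), so H is negative definite: a local maximum.

local maximum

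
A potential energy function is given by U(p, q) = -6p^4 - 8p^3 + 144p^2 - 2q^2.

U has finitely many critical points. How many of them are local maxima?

U separates as a function of p plus a function of q, so ∇U=0 decouples.
∂U/∂p = -24p(p - 3)(p + 4) = 0 at p ∈ {-4, 0, 3}; ∂U/∂q = -4q = 0 at q ∈ {0}.
The Hessian is diagonal: diag(U_pp, U_qq). Second derivatives: U_pp(-4)=-672, U_pp(0)=288, U_pp(3)=-504; U_qq(0)=-4.
Local maxima occur where both diagonal entries negative: (-4, 0), (3, 0). Count: 2.

2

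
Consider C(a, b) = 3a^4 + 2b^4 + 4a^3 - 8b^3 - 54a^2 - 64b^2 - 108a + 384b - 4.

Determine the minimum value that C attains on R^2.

-1999

C(a,b) separates as P(a) + Q(b) − 4, so its minimum is min P + min Q − 4.
P'(a) = 12(a - 3)(a + 1)(a + 3) vanishes at a ∈ {-3, -1, 3}; Q'(b) = 8(b - 4)(b - 3)(b + 4) vanishes at b ∈ {-4, 3, 4}.
Local minima of P (where P''>0): P(-3)=-27, P(3)=-459. Local minima of Q: Q(-4)=-1536, Q(4)=512.
So the global minimum of C is P(3) + Q(-4) − 4 = -459 − 1536 − 4 = -1999, attained at (3, -4).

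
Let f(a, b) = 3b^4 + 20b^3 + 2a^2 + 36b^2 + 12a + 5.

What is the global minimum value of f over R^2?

-13

f(a,b) separates as P(a) + Q(b) + 5, so its minimum is min P + min Q + 5.
P'(a) = 4a + 12 vanishes at a ∈ {-3}; Q'(b) = 12b(b + 2)(b + 3) vanishes at b ∈ {-3, -2, 0}.
Local minima of P (where P''>0): P(-3)=-18. Local minima of Q: Q(-3)=27, Q(0)=0.
So the global minimum of f is P(-3) + Q(0) + 5 = -18 + 0 + 5 = -13, attained at (-3, 0).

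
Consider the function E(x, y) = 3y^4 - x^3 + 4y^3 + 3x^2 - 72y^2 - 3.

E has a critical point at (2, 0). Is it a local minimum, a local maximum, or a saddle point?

The mixed partial ∂²E/∂x∂y is 0, so the Hessian at any point is diag(E_xx, E_yy) = diag(6(-x + 1), 12(3y^2 + 2y - 12)).
At (2, 0): H = diag(-6, -144).
Both eigenvalues are negative, so H is negative definite: a local maximum.

local maximum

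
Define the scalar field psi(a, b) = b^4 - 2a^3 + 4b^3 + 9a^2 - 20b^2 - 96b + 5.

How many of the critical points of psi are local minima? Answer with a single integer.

psi separates as a function of a plus a function of b, so ∇psi=0 decouples.
∂psi/∂a = -6a(a - 3) = 0 at a ∈ {0, 3}; ∂psi/∂b = 4(b - 3)(b + 2)(b + 4) = 0 at b ∈ {-4, -2, 3}.
The Hessian is diagonal: diag(psi_aa, psi_bb). Second derivatives: psi_aa(0)=18, psi_aa(3)=-18; psi_bb(-4)=56, psi_bb(-2)=-40, psi_bb(3)=140.
Local minima occur where both diagonal entries positive: (0, -4), (0, 3). Count: 2.

2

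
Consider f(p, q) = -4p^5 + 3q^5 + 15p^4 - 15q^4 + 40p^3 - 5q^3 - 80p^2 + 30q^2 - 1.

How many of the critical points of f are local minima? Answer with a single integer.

f separates as a function of p plus a function of q, so ∇f=0 decouples.
∂f/∂p = -20p(p - 4)(p - 1)(p + 2) = 0 at p ∈ {-2, 0, 1, 4}; ∂f/∂q = 15q(q - 4)(q - 1)(q + 1) = 0 at q ∈ {-1, 0, 1, 4}.
The Hessian is diagonal: diag(f_pp, f_qq). Second derivatives: f_pp(-2)=720, f_pp(0)=-160, f_pp(1)=180, f_pp(4)=-1440; f_qq(-1)=-150, f_qq(0)=60, f_qq(1)=-90, f_qq(4)=900.
Local minima occur where both diagonal entries positive: (-2, 0), (-2, 4), (1, 0), (1, 4). Count: 4.

4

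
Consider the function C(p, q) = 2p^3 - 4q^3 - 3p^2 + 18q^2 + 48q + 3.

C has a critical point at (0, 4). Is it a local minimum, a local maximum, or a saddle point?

local maximum

The mixed partial ∂²C/∂p∂q is 0, so the Hessian at any point is diag(C_pp, C_qq) = diag(6(2p - 1), 12(-2q + 3)).
At (0, 4): H = diag(-6, -60).
Both eigenvalues are negative, so H is negative definite: a local maximum.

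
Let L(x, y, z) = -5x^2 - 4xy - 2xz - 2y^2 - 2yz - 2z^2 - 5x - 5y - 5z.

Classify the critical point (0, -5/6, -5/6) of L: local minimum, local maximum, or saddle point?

local maximum

The Hessian is constant: H = [[-10, -4, -2], [-4, -4, -2], [-2, -2, -4]].
Leading principal minors: Δ₁ = -10, Δ₂ = 24, Δ₃ = -72.
The minors alternate sign starting negative (−, +, −), so H is negative definite: a local maximum.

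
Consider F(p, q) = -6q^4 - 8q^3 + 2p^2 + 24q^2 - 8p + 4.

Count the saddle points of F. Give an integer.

2

F separates as a function of p plus a function of q, so ∇F=0 decouples.
∂F/∂p = 4(p - 2) = 0 at p ∈ {2}; ∂F/∂q = -24q(q - 1)(q + 2) = 0 at q ∈ {-2, 0, 1}.
The Hessian is diagonal: diag(F_pp, F_qq). Second derivatives: F_pp(2)=4; F_qq(-2)=-144, F_qq(0)=48, F_qq(1)=-72.
Saddle points occur where the two diagonal entries have opposite signs: (2, -2), (2, 1). Count: 2.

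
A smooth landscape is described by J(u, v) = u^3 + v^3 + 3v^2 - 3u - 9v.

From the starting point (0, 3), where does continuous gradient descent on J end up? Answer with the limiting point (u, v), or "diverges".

J is separable, so gradient descent decouples: u follows -∂J/∂u, v follows -∂J/∂v.
∂J/∂u = 3(u - 1)(u + 1); at u=0 this is -3, so u increases.
∂J/∂v = 3(v - 1)(v + 3); at v=3 this is 36, so v decreases.
u converges to its nearest critical value 1 (a local min of the u-part); v converges to 1. The iterate converges to (1, 1).

(1, 1)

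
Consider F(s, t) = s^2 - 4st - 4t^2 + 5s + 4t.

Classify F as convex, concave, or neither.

F is quadratic, so its Hessian is the constant matrix H = [[2, -4], [-4, -8]].
det(H) = -32, tr(H) = -6.
det(H) < 0, so H is indefinite: neither convex nor concave.

neither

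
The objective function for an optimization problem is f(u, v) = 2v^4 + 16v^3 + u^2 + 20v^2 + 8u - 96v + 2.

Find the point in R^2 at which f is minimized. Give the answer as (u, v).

f(u,v) separates as P(u) + Q(v) + 2, so its minimum is min P + min Q + 2.
P'(u) = 2u + 8 vanishes at u ∈ {-4}; Q'(v) = 8(v - 1)(v + 3)(v + 4) vanishes at v ∈ {-4, -3, 1}.
Local minima of P (where P''>0): P(-4)=-16. Local minima of Q: Q(-4)=192, Q(1)=-58.
So the global minimum of f is P(-4) + Q(1) + 2 = -16 − 58 + 2 = -72, attained at (-4, 1).

(-4, 1)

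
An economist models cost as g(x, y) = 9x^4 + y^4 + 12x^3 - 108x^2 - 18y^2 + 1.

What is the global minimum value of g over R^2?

-647

g(x,y) separates as P(x) + Q(y) + 1, so its minimum is min P + min Q + 1.
P'(x) = 36x(x - 2)(x + 3) vanishes at x ∈ {-3, 0, 2}; Q'(y) = 4y(y - 3)(y + 3) vanishes at y ∈ {-3, 0, 3}.
Local minima of P (where P''>0): P(-3)=-567, P(2)=-192. Local minima of Q: Q(-3)=-81, Q(3)=-81.
So the global minimum of g is P(-3) + Q(-3) + 1 = -567 − 81 + 1 = -647, attained at (-3, -3).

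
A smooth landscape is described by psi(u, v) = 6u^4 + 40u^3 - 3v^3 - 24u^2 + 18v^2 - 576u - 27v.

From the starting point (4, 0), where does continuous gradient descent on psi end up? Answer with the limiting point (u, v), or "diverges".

psi is separable, so gradient descent decouples: u follows -∂psi/∂u, v follows -∂psi/∂v.
∂psi/∂u = 24(u - 2)(u + 3)(u + 4); at u=4 this is 2688, so u decreases.
∂psi/∂v = -9(v - 3)(v - 1); at v=0 this is -27, so v increases.
u converges to its nearest critical value 2 (a local min of the u-part); v converges to 1. The iterate converges to (2, 1).

(2, 1)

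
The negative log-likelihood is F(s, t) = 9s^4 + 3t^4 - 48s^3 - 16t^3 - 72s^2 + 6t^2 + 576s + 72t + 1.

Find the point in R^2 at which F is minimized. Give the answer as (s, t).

(-2, -1)

F(s,t) separates as P(s) + Q(t) + 1, so its minimum is min P + min Q + 1.
P'(s) = 36(s - 4)(s - 2)(s + 2) vanishes at s ∈ {-2, 2, 4}; Q'(t) = 12(t - 3)(t - 2)(t + 1) vanishes at t ∈ {-1, 2, 3}.
Local minima of P (where P''>0): P(-2)=-912, P(4)=384. Local minima of Q: Q(-1)=-47, Q(3)=81.
So the global minimum of F is P(-2) + Q(-1) + 1 = -912 − 47 + 1 = -958, attained at (-2, -1).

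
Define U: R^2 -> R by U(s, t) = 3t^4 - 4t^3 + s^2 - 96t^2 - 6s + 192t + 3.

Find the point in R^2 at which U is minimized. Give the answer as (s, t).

U(s,t) separates as P(s) + Q(t) + 3, so its minimum is min P + min Q + 3.
P'(s) = 2s - 6 vanishes at s ∈ {3}; Q'(t) = 12(t - 4)(t - 1)(t + 4) vanishes at t ∈ {-4, 1, 4}.
Local minima of P (where P''>0): P(3)=-9. Local minima of Q: Q(-4)=-1280, Q(4)=-256.
So the global minimum of U is P(3) + Q(-4) + 3 = -9 − 1280 + 3 = -1286, attained at (3, -4).

(3, -4)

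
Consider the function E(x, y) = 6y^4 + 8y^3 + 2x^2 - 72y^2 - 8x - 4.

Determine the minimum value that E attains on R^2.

-390

E(x,y) separates as P(x) + Q(y) − 4, so its minimum is min P + min Q − 4.
P'(x) = 4x - 8 vanishes at x ∈ {2}; Q'(y) = 24y(y - 2)(y + 3) vanishes at y ∈ {-3, 0, 2}.
Local minima of P (where P''>0): P(2)=-8. Local minima of Q: Q(-3)=-378, Q(2)=-128.
So the global minimum of E is P(2) + Q(-3) − 4 = -8 − 378 − 4 = -390, attained at (2, -3).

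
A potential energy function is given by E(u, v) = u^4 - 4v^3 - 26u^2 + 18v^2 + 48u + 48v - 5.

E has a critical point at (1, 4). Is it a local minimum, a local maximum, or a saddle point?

The mixed partial ∂²E/∂u∂v is 0, so the Hessian at any point is diag(E_uu, E_vv) = diag(4(3u^2 - 13), 12(-2v + 3)).
At (1, 4): H = diag(-40, -60).
Both eigenvalues are negative, so H is negative definite: a local maximum.

local maximum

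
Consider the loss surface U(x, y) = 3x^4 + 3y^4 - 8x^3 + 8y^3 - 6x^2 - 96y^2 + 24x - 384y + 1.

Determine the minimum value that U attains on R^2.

U(x,y) separates as P(x) + Q(y) + 1, so its minimum is min P + min Q + 1.
P'(x) = 12(x - 2)(x - 1)(x + 1) vanishes at x ∈ {-1, 1, 2}; Q'(y) = 12(y - 4)(y + 2)(y + 4) vanishes at y ∈ {-4, -2, 4}.
Local minima of P (where P''>0): P(-1)=-19, P(2)=8. Local minima of Q: Q(-4)=256, Q(4)=-1792.
So the global minimum of U is P(-1) + Q(4) + 1 = -19 − 1792 + 1 = -1810, attained at (-1, 4).

-1810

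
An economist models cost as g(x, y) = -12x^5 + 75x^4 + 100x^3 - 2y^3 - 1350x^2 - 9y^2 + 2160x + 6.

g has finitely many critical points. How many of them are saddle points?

4

g separates as a function of x plus a function of y, so ∇g=0 decouples.
∂g/∂x = -60(x - 4)(x - 3)(x - 1)(x + 3) = 0 at x ∈ {-3, 1, 3, 4}; ∂g/∂y = -6y(y + 3) = 0 at y ∈ {-3, 0}.
The Hessian is diagonal: diag(g_xx, g_yy). Second derivatives: g_xx(-3)=10080, g_xx(1)=-1440, g_xx(3)=720, g_xx(4)=-1260; g_yy(-3)=18, g_yy(0)=-18.
Saddle points occur where the two diagonal entries have opposite signs: (-3, 0), (1, -3), (3, 0), (4, -3). Count: 4.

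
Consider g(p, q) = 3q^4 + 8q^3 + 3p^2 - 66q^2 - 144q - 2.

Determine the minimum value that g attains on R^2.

-569

g(p,q) separates as A(p) + B(q) − 2, so its minimum is min A + min B − 2.
A'(p) = 6p vanishes at p ∈ {0}; B'(q) = 12(q - 3)(q + 1)(q + 4) vanishes at q ∈ {-4, -1, 3}.
Local minima of A (where A''>0): A(0)=0. Local minima of B: B(-4)=-224, B(3)=-567.
So the global minimum of g is A(0) + B(3) − 2 = 0 − 567 − 2 = -569, attained at (0, 3).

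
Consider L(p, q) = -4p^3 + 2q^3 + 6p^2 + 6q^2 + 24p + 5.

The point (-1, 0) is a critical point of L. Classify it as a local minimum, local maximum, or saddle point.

The mixed partial ∂²L/∂p∂q is 0, so the Hessian at any point is diag(L_pp, L_qq) = diag(12(-2p + 1), 12(q + 1)).
At (-1, 0): H = diag(36, 12).
Both eigenvalues are positive, so H is positive definite: a local minimum.

local minimum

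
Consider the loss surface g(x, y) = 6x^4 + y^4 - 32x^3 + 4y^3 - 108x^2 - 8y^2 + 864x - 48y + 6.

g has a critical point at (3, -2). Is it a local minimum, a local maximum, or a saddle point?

local maximum

The mixed partial ∂²g/∂x∂y is 0, so the Hessian at any point is diag(g_xx, g_yy) = diag(24(3x^2 - 8x - 9), 4(3y^2 + 6y - 4)).
At (3, -2): H = diag(-144, -16).
Both eigenvalues are negative, so H is negative definite: a local maximum.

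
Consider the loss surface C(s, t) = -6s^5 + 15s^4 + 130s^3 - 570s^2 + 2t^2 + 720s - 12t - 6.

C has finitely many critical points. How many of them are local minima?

2

C separates as a function of s plus a function of t, so ∇C=0 decouples.
∂C/∂s = -30(s - 3)(s - 2)(s - 1)(s + 4) = 0 at s ∈ {-4, 1, 2, 3}; ∂C/∂t = 4(t - 3) = 0 at t ∈ {3}.
The Hessian is diagonal: diag(C_ss, C_tt). Second derivatives: C_ss(-4)=6300, C_ss(1)=-300, C_ss(2)=180, C_ss(3)=-420; C_tt(3)=4.
Local minima occur where both diagonal entries positive: (-4, 3), (2, 3). Count: 2.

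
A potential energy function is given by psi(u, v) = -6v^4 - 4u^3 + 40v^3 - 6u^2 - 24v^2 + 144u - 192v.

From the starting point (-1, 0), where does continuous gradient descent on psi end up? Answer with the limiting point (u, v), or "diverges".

psi is separable, so gradient descent decouples: u follows -∂psi/∂u, v follows -∂psi/∂v.
∂psi/∂u = -12(u - 3)(u + 4); at u=-1 this is 144, so u decreases.
∂psi/∂v = -24(v - 4)(v - 2)(v + 1); at v=0 this is -192, so v increases.
u converges to its nearest critical value -4 (a local min of the u-part); v converges to 2. The iterate converges to (-4, 2).

(-4, 2)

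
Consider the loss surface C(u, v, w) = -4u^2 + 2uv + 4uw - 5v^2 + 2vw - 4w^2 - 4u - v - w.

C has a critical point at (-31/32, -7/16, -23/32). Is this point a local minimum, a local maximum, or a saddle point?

The Hessian is constant: H = [[-8, 2, 4], [2, -10, 2], [4, 2, -8]].
Leading principal minors: Δ₁ = -8, Δ₂ = 76, Δ₃ = -384.
The minors alternate sign starting negative (−, +, −), so H is negative definite: a local maximum.

local maximum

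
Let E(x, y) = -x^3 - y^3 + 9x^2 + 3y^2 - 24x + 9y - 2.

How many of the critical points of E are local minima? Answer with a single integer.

1

E separates as a function of x plus a function of y, so ∇E=0 decouples.
∂E/∂x = -3(x - 4)(x - 2) = 0 at x ∈ {2, 4}; ∂E/∂y = -3(y - 3)(y + 1) = 0 at y ∈ {-1, 3}.
The Hessian is diagonal: diag(E_xx, E_yy). Second derivatives: E_xx(2)=6, E_xx(4)=-6; E_yy(-1)=12, E_yy(3)=-12.
Local minima occur where both diagonal entries positive: (2, -1). Count: 1.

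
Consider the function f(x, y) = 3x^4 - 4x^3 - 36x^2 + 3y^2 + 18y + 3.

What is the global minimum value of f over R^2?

f(x,y) separates as P(x) + Q(y) + 3, so its minimum is min P + min Q + 3.
P'(x) = 12x(x - 3)(x + 2) vanishes at x ∈ {-2, 0, 3}; Q'(y) = 6y + 18 vanishes at y ∈ {-3}.
Local minima of P (where P''>0): P(-2)=-64, P(3)=-189. Local minima of Q: Q(-3)=-27.
So the global minimum of f is P(3) + Q(-3) + 3 = -189 − 27 + 3 = -213, attained at (3, -3).

-213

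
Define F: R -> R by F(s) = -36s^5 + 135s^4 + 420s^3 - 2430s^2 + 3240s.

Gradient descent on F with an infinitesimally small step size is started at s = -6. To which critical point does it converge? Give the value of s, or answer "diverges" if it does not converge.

F'(s) = -180(s - 3)(s - 2)(s - 1)(s + 3), so F'(-6) = -272160.
Gradient descent moves in the -F' direction, i.e. s is increasing.
The nearest critical point in that direction is s = -3, where F'' = 21600 > 0 (a local minimum). The iterate converges there.

-3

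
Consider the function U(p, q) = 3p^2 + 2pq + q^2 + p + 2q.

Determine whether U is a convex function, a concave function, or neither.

convex

U is quadratic, so its Hessian is the constant matrix H = [[6, 2], [2, 2]].
det(H) = 8, tr(H) = 8.
det(H) > 0 and tr(H) > 0, so H is positive definite everywhere: convex.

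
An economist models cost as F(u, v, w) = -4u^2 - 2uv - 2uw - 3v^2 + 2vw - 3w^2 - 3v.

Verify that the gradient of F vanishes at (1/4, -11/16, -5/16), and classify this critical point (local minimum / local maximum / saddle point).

local maximum

∇F = (-8u - 2v - 2w, -2u - 6v + 2w - 3, -2u + 2v - 6w); substituting (1/4, -11/16, -5/16) gives ∇F = (0, 0, 0), so (1/4, -11/16, -5/16) is indeed a critical point.
The Hessian is constant: H = [[-8, -2, -2], [-2, -6, 2], [-2, 2, -6]].
Leading principal minors: Δ₁ = -8, Δ₂ = 44, Δ₃ = -192.
The minors alternate sign starting negative (−, +, −), so H is negative definite: a local maximum.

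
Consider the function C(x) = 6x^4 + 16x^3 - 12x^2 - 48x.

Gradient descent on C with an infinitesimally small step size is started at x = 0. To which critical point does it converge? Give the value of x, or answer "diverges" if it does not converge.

1

C'(x) = 24(x - 1)(x + 1)(x + 2), so C'(0) = -48.
Gradient descent moves in the -C' direction, i.e. x is increasing.
The nearest critical point in that direction is x = 1, where C'' = 144 > 0 (a local minimum). The iterate converges there.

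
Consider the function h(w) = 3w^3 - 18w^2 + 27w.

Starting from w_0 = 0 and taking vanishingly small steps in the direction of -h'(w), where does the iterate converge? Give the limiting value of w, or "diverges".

h'(w) = 9(w - 3)(w - 1), so h'(0) = 27.
Gradient descent moves in the -h' direction, i.e. w is decreasing.
There is no critical point below w=0, and h' keeps the same sign, so the iterate runs off to −∞.

diverges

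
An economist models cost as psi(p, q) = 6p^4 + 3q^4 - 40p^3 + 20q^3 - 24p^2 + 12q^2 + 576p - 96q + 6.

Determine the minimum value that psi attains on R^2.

psi(p,q) separates as A(p) + B(q) + 6, so its minimum is min A + min B + 6.
A'(p) = 24(p - 4)(p - 3)(p + 2) vanishes at p ∈ {-2, 3, 4}; B'(q) = 12(q - 1)(q + 2)(q + 4) vanishes at q ∈ {-4, -2, 1}.
Local minima of A (where A''>0): A(-2)=-832, A(4)=896. Local minima of B: B(-4)=64, B(1)=-61.
So the global minimum of psi is A(-2) + B(1) + 6 = -832 − 61 + 6 = -887, attained at (-2, 1).

-887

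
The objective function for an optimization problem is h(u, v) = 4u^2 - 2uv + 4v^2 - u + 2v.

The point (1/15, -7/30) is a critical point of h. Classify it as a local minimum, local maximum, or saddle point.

The Hessian of h is constant: H = [[8, -2], [-2, 8]].
det(H) = 8·8 − (-2)² = 60.
det(H) > 0 and tr(H) = 16 > 0, so H is positive definite and the point is a local minimum.

local minimum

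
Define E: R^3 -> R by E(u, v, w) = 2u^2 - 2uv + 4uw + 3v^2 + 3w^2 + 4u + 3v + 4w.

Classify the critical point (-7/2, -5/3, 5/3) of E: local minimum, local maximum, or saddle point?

The Hessian is constant: H = [[4, -2, 4], [-2, 6, 0], [4, 0, 6]].
Leading principal minors: Δ₁ = 4, Δ₂ = 20, Δ₃ = 24.
All leading minors are positive, so H is positive definite: a local minimum.

local minimum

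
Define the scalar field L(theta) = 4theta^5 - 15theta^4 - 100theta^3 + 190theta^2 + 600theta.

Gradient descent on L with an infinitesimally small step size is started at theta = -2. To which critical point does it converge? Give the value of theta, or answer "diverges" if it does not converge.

L'(theta) = 20(theta - 5)(theta - 2)(theta + 1)(theta + 3), so L'(-2) = -560.
Gradient descent moves in the -L' direction, i.e. theta is increasing.
The nearest critical point in that direction is theta = -1, where L'' = 720 > 0 (a local minimum). The iterate converges there.

-1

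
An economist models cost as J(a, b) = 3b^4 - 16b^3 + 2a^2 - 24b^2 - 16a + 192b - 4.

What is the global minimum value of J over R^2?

J(a,b) separates as P(a) + Q(b) − 4, so its minimum is min P + min Q − 4.
P'(a) = 4a - 16 vanishes at a ∈ {4}; Q'(b) = 12(b - 4)(b - 2)(b + 2) vanishes at b ∈ {-2, 2, 4}.
Local minima of P (where P''>0): P(4)=-32. Local minima of Q: Q(-2)=-304, Q(4)=128.
So the global minimum of J is P(4) + Q(-2) − 4 = -32 − 304 − 4 = -340, attained at (4, -2).

-340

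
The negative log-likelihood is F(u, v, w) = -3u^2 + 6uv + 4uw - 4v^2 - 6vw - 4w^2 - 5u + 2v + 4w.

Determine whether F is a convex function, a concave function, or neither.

F is quadratic, so its Hessian is the constant matrix H = [[-6, 6, 4], [6, -8, -6], [4, -6, -8]].
Leading principal minors: -6, 12, -40.
Signs alternate −, +, − ⇒ H ≺ 0 ⇒ concave.

concave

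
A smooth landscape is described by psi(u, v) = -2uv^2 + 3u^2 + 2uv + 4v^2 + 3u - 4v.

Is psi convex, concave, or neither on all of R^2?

The term -2uv^2 is cubic, so the Hessian is not constant.
∂²psi/∂v² = -4u + 8, which takes both signs as u varies (negative for sufficiently large u). A diagonal entry of the Hessian changing sign means the Hessian is neither positive- nor negative-semidefinite on all of R^2.

neither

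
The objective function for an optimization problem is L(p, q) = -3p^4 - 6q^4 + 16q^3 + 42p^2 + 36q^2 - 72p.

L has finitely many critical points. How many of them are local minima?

1

L separates as a function of p plus a function of q, so ∇L=0 decouples.
∂L/∂p = -12(p - 2)(p - 1)(p + 3) = 0 at p ∈ {-3, 1, 2}; ∂L/∂q = -24q(q - 3)(q + 1) = 0 at q ∈ {-1, 0, 3}.
The Hessian is diagonal: diag(L_pp, L_qq). Second derivatives: L_pp(-3)=-240, L_pp(1)=48, L_pp(2)=-60; L_qq(-1)=-96, L_qq(0)=72, L_qq(3)=-288.
Local minima occur where both diagonal entries positive: (1, 0). Count: 1.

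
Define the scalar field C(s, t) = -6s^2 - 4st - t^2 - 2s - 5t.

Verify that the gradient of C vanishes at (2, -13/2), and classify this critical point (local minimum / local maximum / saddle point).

local maximum

∇C = (-12s - 4t - 2, -4s - 2t - 5); substituting (2, -13/2) gives ∇C = (0, 0), so (2, -13/2) is indeed a critical point.
The Hessian of C is constant: H = [[-12, -4], [-4, -2]].
det(H) = (-12)·(-2) − (-4)² = 8.
det(H) > 0 and tr(H) = -14 < 0, so H is negative definite and the point is a local maximum.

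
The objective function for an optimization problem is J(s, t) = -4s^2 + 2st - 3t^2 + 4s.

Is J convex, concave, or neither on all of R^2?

concave

J is quadratic, so its Hessian is the constant matrix H = [[-8, 2], [2, -6]].
det(H) = 44, tr(H) = -14.
det(H) > 0 and tr(H) < 0, so H is negative definite everywhere: concave.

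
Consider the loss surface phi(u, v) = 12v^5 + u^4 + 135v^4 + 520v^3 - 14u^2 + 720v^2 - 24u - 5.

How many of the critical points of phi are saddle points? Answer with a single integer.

6

phi separates as a function of u plus a function of v, so ∇phi=0 decouples.
∂phi/∂u = 4(u - 3)(u + 1)(u + 2) = 0 at u ∈ {-2, -1, 3}; ∂phi/∂v = 60v(v + 2)(v + 3)(v + 4) = 0 at v ∈ {-4, -3, -2, 0}.
The Hessian is diagonal: diag(phi_uu, phi_vv). Second derivatives: phi_uu(-2)=20, phi_uu(-1)=-16, phi_uu(3)=80; phi_vv(-4)=-480, phi_vv(-3)=180, phi_vv(-2)=-240, phi_vv(0)=1440.
Saddle points occur where the two diagonal entries have opposite signs: (-2, -4), (-2, -2), (-1, -3), (-1, 0), (3, -4), (3, -2). Count: 6.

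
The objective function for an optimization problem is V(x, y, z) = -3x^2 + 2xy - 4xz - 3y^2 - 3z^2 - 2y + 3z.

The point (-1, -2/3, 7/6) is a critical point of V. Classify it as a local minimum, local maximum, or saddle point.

The Hessian is constant: H = [[-6, 2, -4], [2, -6, 0], [-4, 0, -6]].
Leading principal minors: Δ₁ = -6, Δ₂ = 32, Δ₃ = -96.
The minors alternate sign starting negative (−, +, −), so H is negative definite: a local maximum.

local maximum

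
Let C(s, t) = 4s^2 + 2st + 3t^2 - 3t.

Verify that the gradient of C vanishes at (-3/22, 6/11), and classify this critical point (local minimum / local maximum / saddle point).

∇C = (8s + 2t, 2s + 6t - 3); substituting (-3/22, 6/11) gives ∇C = (0, 0), so (-3/22, 6/11) is indeed a critical point.
The Hessian of C is constant: H = [[8, 2], [2, 6]].
det(H) = 8·6 − 2² = 44.
det(H) > 0 and tr(H) = 14 > 0, so H is positive definite and the point is a local minimum.

local minimum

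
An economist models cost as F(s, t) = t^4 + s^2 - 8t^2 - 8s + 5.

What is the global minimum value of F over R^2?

F(s,t) separates as P(s) + Q(t) + 5, so its minimum is min P + min Q + 5.
P'(s) = 2s - 8 vanishes at s ∈ {4}; Q'(t) = 4t(t - 2)(t + 2) vanishes at t ∈ {-2, 0, 2}.
Local minima of P (where P''>0): P(4)=-16. Local minima of Q: Q(-2)=-16, Q(2)=-16.
So the global minimum of F is P(4) + Q(-2) + 5 = -16 − 16 + 5 = -27, attained at (4, -2).

-27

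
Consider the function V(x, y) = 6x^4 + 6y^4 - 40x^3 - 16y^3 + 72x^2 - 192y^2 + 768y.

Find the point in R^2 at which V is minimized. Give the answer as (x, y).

(0, -4)

V(x,y) separates as P(x) + Q(y), so its minimum is min P + min Q.
P'(x) = 24x(x - 3)(x - 2) vanishes at x ∈ {0, 2, 3}; Q'(y) = 24(y - 4)(y - 2)(y + 4) vanishes at y ∈ {-4, 2, 4}.
Local minima of P (where P''>0): P(0)=0, P(3)=54. Local minima of Q: Q(-4)=-3584, Q(4)=512.
So the global minimum of V is P(0) + Q(-4) = 0 − 3584 = -3584, attained at (0, -4).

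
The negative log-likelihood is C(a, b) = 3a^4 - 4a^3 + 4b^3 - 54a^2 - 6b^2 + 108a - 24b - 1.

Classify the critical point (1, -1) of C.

The mixed partial ∂²C/∂a∂b is 0, so the Hessian at any point is diag(C_aa, C_bb) = diag(12(3a^2 - 2a - 9), 12(2b - 1)).
At (1, -1): H = diag(-96, -36).
Both eigenvalues are negative, so H is negative definite: a local maximum.

local maximum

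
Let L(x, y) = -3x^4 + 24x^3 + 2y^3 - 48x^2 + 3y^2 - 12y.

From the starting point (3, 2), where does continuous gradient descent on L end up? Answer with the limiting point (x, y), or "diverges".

(2, 1)

L is separable, so gradient descent decouples: x follows -∂L/∂x, y follows -∂L/∂y.
∂L/∂x = -12x(x - 4)(x - 2); at x=3 this is 36, so x decreases.
∂L/∂y = 6(y - 1)(y + 2); at y=2 this is 24, so y decreases.
x converges to its nearest critical value 2 (a local min of the x-part); y converges to 1. The iterate converges to (2, 1).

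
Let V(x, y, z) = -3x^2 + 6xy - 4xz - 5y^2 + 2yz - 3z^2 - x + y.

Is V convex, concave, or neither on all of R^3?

concave

V is quadratic, so its Hessian is the constant matrix H = [[-6, 6, -4], [6, -10, 2], [-4, 2, -6]].
Leading principal minors: -6, 24, -56.
Signs alternate −, +, − ⇒ H ≺ 0 ⇒ concave.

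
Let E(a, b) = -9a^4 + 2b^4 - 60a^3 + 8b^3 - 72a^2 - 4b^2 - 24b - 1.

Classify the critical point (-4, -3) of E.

The mixed partial ∂²E/∂a∂b is 0, so the Hessian at any point is diag(E_aa, E_bb) = diag(-36(3a^2 + 10a + 4), 8(3b^2 + 6b - 1)).
At (-4, -3): H = diag(-432, 64).
The eigenvalues have opposite signs, so H is indefinite: a saddle point.

saddle point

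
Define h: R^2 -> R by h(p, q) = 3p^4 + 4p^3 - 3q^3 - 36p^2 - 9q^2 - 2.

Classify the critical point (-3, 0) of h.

saddle point

The mixed partial ∂²h/∂p∂q is 0, so the Hessian at any point is diag(h_pp, h_qq) = diag(12(3p^2 + 2p - 6), -18(q + 1)).
At (-3, 0): H = diag(180, -18).
The eigenvalues have opposite signs, so H is indefinite: a saddle point.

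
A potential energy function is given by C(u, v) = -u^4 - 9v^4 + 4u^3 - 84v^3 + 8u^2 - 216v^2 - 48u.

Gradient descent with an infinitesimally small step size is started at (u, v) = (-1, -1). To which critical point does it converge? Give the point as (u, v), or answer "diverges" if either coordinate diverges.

(2, -3)

C is separable, so gradient descent decouples: u follows -∂C/∂u, v follows -∂C/∂v.
∂C/∂u = -4(u - 3)(u - 2)(u + 2); at u=-1 this is -48, so u increases.
∂C/∂v = -36v(v + 3)(v + 4); at v=-1 this is 216, so v decreases.
u converges to its nearest critical value 2 (a local min of the u-part); v converges to -3. The iterate converges to (2, -3).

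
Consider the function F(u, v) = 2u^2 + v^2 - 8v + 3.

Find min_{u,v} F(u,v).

-13

F(u,v) separates as P(u) + Q(v) + 3, so its minimum is min P + min Q + 3.
P'(u) = 4u vanishes at u ∈ {0}; Q'(v) = 2v - 8 vanishes at v ∈ {4}.
Local minima of P (where P''>0): P(0)=0. Local minima of Q: Q(4)=-16.
So the global minimum of F is P(0) + Q(4) + 3 = 0 − 16 + 3 = -13, attained at (0, 4).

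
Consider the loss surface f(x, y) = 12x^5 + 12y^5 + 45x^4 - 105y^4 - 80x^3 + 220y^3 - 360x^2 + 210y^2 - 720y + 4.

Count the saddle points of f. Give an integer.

f separates as a function of x plus a function of y, so ∇f=0 decouples.
∂f/∂x = 60x(x - 2)(x + 2)(x + 3) = 0 at x ∈ {-3, -2, 0, 2}; ∂f/∂y = 60(y - 4)(y - 3)(y - 1)(y + 1) = 0 at y ∈ {-1, 1, 3, 4}.
The Hessian is diagonal: diag(f_xx, f_yy). Second derivatives: f_xx(-3)=-900, f_xx(-2)=480, f_xx(0)=-720, f_xx(2)=2400; f_yy(-1)=-2400, f_yy(1)=720, f_yy(3)=-480, f_yy(4)=900.
Saddle points occur where the two diagonal entries have opposite signs: (-3, 1), (-3, 4), (-2, -1), (-2, 3), (0, 1), (0, 4), (2, -1), (2, 3). Count: 8.

8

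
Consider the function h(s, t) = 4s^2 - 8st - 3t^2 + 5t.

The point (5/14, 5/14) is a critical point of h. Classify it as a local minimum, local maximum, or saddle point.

The Hessian of h is constant: H = [[8, -8], [-8, -6]].
det(H) = 8·(-6) − (-8)² = -112.
Since det(H) < 0, H is indefinite and the critical point is a saddle point.

saddle point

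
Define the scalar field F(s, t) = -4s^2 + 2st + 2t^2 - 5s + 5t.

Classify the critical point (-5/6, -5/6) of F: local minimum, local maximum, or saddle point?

The Hessian of F is constant: H = [[-8, 2], [2, 4]].
det(H) = (-8)·4 − 2² = -36.
Since det(H) < 0, H is indefinite and the critical point is a saddle point.

saddle point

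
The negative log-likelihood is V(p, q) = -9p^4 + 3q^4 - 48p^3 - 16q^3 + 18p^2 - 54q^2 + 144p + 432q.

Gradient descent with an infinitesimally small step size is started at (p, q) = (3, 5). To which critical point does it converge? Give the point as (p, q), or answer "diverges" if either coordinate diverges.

V is separable, so gradient descent decouples: p follows -∂V/∂p, q follows -∂V/∂q.
∂V/∂p = -36(p - 1)(p + 1)(p + 4); at p=3 this is -2016, so p increases.
∂V/∂q = 12(q - 4)(q - 3)(q + 3); at q=5 this is 192, so q decreases.
The p-coordinate has no critical point in that direction and runs off to infinity.

diverges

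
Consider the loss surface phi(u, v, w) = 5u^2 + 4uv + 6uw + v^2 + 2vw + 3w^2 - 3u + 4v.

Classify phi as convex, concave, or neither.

convex

phi is quadratic, so its Hessian is the constant matrix H = [[10, 4, 6], [4, 2, 2], [6, 2, 6]].
Leading principal minors: 10, 4, 8.
All positive ⇒ H ≻ 0 ⇒ convex.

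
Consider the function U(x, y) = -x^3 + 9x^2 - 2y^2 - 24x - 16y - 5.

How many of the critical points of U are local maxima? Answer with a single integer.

U separates as a function of x plus a function of y, so ∇U=0 decouples.
∂U/∂x = -3(x - 4)(x - 2) = 0 at x ∈ {2, 4}; ∂U/∂y = -4(y + 4) = 0 at y ∈ {-4}.
The Hessian is diagonal: diag(U_xx, U_yy). Second derivatives: U_xx(2)=6, U_xx(4)=-6; U_yy(-4)=-4.
Local maxima occur where both diagonal entries negative: (4, -4). Count: 1.

1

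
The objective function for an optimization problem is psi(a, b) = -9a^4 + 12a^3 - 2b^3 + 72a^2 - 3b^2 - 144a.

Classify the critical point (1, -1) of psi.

local minimum

The mixed partial ∂²psi/∂a∂b is 0, so the Hessian at any point is diag(psi_aa, psi_bb) = diag(36(-3a^2 + 2a + 4), -6(2b + 1)).
At (1, -1): H = diag(108, 6).
Both eigenvalues are positive, so H is positive definite: a local minimum.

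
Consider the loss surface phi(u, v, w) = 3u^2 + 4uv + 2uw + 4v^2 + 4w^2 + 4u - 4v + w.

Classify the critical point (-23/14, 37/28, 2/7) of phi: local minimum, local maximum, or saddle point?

local minimum

The Hessian is constant: H = [[6, 4, 2], [4, 8, 0], [2, 0, 8]].
Leading principal minors: Δ₁ = 6, Δ₂ = 32, Δ₃ = 224.
All leading minors are positive, so H is positive definite: a local minimum.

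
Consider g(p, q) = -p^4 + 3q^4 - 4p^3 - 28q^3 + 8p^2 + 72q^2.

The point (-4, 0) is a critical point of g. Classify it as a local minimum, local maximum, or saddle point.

saddle point

The mixed partial ∂²g/∂p∂q is 0, so the Hessian at any point is diag(g_pp, g_qq) = diag(4(-3p^2 - 6p + 4), 12(3q^2 - 14q + 12)).
At (-4, 0): H = diag(-80, 144).
The eigenvalues have opposite signs, so H is indefinite: a saddle point.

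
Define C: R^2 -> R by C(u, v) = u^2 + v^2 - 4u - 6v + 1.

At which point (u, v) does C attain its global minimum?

(2, 3)

C(u,v) separates as P(u) + Q(v) + 1, so its minimum is min P + min Q + 1.
P'(u) = 2u - 4 vanishes at u ∈ {2}; Q'(v) = 2v - 6 vanishes at v ∈ {3}.
Local minima of P (where P''>0): P(2)=-4. Local minima of Q: Q(3)=-9.
So the global minimum of C is P(2) + Q(3) + 1 = -4 − 9 + 1 = -12, attained at (2, 3).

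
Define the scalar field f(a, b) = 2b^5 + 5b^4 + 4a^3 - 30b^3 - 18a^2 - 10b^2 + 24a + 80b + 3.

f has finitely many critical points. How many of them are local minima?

2

f separates as a function of a plus a function of b, so ∇f=0 decouples.
∂f/∂a = 12(a - 2)(a - 1) = 0 at a ∈ {1, 2}; ∂f/∂b = 10(b - 2)(b - 1)(b + 1)(b + 4) = 0 at b ∈ {-4, -1, 1, 2}.
The Hessian is diagonal: diag(f_aa, f_bb). Second derivatives: f_aa(1)=-12, f_aa(2)=12; f_bb(-4)=-900, f_bb(-1)=180, f_bb(1)=-100, f_bb(2)=180.
Local minima occur where both diagonal entries positive: (2, -1), (2, 2). Count: 2.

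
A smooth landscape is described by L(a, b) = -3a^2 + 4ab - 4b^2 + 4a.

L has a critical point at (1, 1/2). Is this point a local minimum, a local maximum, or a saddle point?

The Hessian of L is constant: H = [[-6, 4], [4, -8]].
det(H) = (-6)·(-8) − 4² = 32.
det(H) > 0 and tr(H) = -14 < 0, so H is negative definite and the point is a local maximum.

local maximum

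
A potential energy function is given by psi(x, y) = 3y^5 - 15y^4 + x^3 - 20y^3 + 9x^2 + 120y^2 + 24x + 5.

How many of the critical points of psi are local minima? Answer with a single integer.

2

psi separates as a function of x plus a function of y, so ∇psi=0 decouples.
∂psi/∂x = 3(x + 2)(x + 4) = 0 at x ∈ {-4, -2}; ∂psi/∂y = 15y(y - 4)(y - 2)(y + 2) = 0 at y ∈ {-2, 0, 2, 4}.
The Hessian is diagonal: diag(psi_xx, psi_yy). Second derivatives: psi_xx(-4)=-6, psi_xx(-2)=6; psi_yy(-2)=-720, psi_yy(0)=240, psi_yy(2)=-240, psi_yy(4)=720.
Local minima occur where both diagonal entries positive: (-2, 0), (-2, 4). Count: 2.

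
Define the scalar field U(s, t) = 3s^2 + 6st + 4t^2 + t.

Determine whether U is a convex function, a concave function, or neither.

convex

U is quadratic, so its Hessian is the constant matrix H = [[6, 6], [6, 8]].
det(H) = 12, tr(H) = 14.
det(H) > 0 and tr(H) > 0, so H is positive definite everywhere: convex.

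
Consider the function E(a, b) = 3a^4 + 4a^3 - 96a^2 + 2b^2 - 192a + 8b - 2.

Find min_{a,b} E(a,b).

-1290

E(a,b) separates as P(a) + Q(b) − 2, so its minimum is min P + min Q − 2.
P'(a) = 12(a - 4)(a + 1)(a + 4) vanishes at a ∈ {-4, -1, 4}; Q'(b) = 4b + 8 vanishes at b ∈ {-2}.
Local minima of P (where P''>0): P(-4)=-256, P(4)=-1280. Local minima of Q: Q(-2)=-8.
So the global minimum of E is P(4) + Q(-2) − 2 = -1280 − 8 − 2 = -1290, attained at (4, -2).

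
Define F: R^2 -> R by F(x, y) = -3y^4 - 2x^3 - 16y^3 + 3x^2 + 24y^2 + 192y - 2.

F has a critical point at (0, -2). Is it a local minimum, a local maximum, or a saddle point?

local minimum

The mixed partial ∂²F/∂x∂y is 0, so the Hessian at any point is diag(F_xx, F_yy) = diag(6(-2x + 1), 12(-3y^2 - 8y + 4)).
At (0, -2): H = diag(6, 96).
Both eigenvalues are positive, so H is positive definite: a local minimum.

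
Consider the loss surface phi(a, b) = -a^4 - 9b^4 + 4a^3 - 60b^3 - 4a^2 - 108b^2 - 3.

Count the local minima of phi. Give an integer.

1

phi separates as a function of a plus a function of b, so ∇phi=0 decouples.
∂phi/∂a = -4a(a - 2)(a - 1) = 0 at a ∈ {0, 1, 2}; ∂phi/∂b = -36b(b + 2)(b + 3) = 0 at b ∈ {-3, -2, 0}.
The Hessian is diagonal: diag(phi_aa, phi_bb). Second derivatives: phi_aa(0)=-8, phi_aa(1)=4, phi_aa(2)=-8; phi_bb(-3)=-108, phi_bb(-2)=72, phi_bb(0)=-216.
Local minima occur where both diagonal entries positive: (1, -2). Count: 1.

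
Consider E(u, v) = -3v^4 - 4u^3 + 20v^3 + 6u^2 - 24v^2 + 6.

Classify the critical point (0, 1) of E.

The mixed partial ∂²E/∂u∂v is 0, so the Hessian at any point is diag(E_uu, E_vv) = diag(12(-2u + 1), 12(-3v^2 + 10v - 4)).
At (0, 1): H = diag(12, 36).
Both eigenvalues are positive, so H is positive definite: a local minimum.

local minimum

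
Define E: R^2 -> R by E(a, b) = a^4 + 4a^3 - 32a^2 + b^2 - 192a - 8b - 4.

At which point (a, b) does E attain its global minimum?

E(a,b) separates as P(a) + Q(b) − 4, so its minimum is min P + min Q − 4.
P'(a) = 4(a - 4)(a + 3)(a + 4) vanishes at a ∈ {-4, -3, 4}; Q'(b) = 2b - 8 vanishes at b ∈ {4}.
Local minima of P (where P''>0): P(-4)=256, P(4)=-768. Local minima of Q: Q(4)=-16.
So the global minimum of E is P(4) + Q(4) − 4 = -768 − 16 − 4 = -788, attained at (4, 4).

(4, 4)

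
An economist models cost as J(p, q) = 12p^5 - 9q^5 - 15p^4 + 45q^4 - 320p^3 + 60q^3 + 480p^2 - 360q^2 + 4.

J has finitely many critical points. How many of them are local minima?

4

J separates as a function of p plus a function of q, so ∇J=0 decouples.
∂J/∂p = 60p(p - 4)(p - 1)(p + 4) = 0 at p ∈ {-4, 0, 1, 4}; ∂J/∂q = -45q(q - 4)(q - 2)(q + 2) = 0 at q ∈ {-2, 0, 2, 4}.
The Hessian is diagonal: diag(J_pp, J_qq). Second derivatives: J_pp(-4)=-9600, J_pp(0)=960, J_pp(1)=-900, J_pp(4)=5760; J_qq(-2)=2160, J_qq(0)=-720, J_qq(2)=720, J_qq(4)=-2160.
Local minima occur where both diagonal entries positive: (0, -2), (0, 2), (4, -2), (4, 2). Count: 4.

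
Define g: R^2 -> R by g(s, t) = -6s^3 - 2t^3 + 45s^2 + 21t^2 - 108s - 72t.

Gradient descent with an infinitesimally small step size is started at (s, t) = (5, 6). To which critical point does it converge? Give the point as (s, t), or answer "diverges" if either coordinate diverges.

diverges

g is separable, so gradient descent decouples: s follows -∂g/∂s, t follows -∂g/∂t.
∂g/∂s = -18(s - 3)(s - 2); at s=5 this is -108, so s increases.
∂g/∂t = -6(t - 4)(t - 3); at t=6 this is -36, so t increases.
The s-coordinate has no critical point in that direction and runs off to infinity.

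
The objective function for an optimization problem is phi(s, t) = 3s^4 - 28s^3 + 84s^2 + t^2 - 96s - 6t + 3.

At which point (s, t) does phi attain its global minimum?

(4, 3)

phi(s,t) separates as P(s) + Q(t) + 3, so its minimum is min P + min Q + 3.
P'(s) = 12(s - 4)(s - 2)(s - 1) vanishes at s ∈ {1, 2, 4}; Q'(t) = 2(t - 3) vanishes at t ∈ {3}.
Local minima of P (where P''>0): P(1)=-37, P(4)=-64. Local minima of Q: Q(3)=-9.
So the global minimum of phi is P(4) + Q(3) + 3 = -64 − 9 + 3 = -70, attained at (4, 3).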